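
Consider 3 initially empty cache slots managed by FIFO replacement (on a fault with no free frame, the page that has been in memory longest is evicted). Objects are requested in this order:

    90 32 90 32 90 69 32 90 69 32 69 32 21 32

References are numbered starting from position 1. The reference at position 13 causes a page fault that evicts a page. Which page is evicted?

pos 1: 90: miss, frames (90)
pos 2: 32: miss, frames (90 32)
pos 3: 90: hit
pos 4: 32: hit
pos 5: 90: hit
pos 6: 69: miss, frames (90 32 69)
pos 7: 32: hit
pos 8: 90: hit
pos 9: 69: hit
pos 10: 32: hit
pos 11: 69: hit
pos 12: 32: hit
pos 13: 21: miss, evict 90, frames (32 69 21)
At position 13, page 90 is evicted.

90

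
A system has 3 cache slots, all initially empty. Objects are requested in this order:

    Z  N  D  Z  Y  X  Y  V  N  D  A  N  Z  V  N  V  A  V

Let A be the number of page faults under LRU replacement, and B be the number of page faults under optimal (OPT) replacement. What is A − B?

Under LRU: F F F . F F . F F F F . F F . . F . → 12 faults.
Under OPT: F F F . F F . F . F F . F . . . F . → 10 faults.
A − B = 12 − 10 = 2.

2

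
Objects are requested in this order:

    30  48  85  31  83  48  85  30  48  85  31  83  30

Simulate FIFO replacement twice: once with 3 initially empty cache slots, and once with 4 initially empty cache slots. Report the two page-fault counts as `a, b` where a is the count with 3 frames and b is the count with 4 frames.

3 frames: F F F F F F F F . . F F . → 10 faults.
4 frames: F F F F F . . F F F F F F → 11 faults.
11 > 10: adding a frame increased faults — Belady's anomaly.

10, 11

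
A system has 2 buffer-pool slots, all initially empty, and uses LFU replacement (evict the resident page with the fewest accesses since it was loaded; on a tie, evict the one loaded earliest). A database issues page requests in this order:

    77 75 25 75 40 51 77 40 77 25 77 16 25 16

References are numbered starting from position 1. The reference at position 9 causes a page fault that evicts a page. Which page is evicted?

pos 1: 77: miss, frames [77]
pos 2: 75: miss, frames [77, 75]
pos 3: 25: miss, evict 77, frames [75, 25]
pos 4: 75: hit
pos 5: 40: miss, evict 25, frames [75, 40]
pos 6: 51: miss, evict 40, frames [75, 51]
pos 7: 77: miss, evict 51, frames [75, 77]
pos 8: 40: miss, evict 77, frames [75, 40]
pos 9: 77: miss, evict 40, frames [75, 77]
At position 9, page 40 is evicted.

40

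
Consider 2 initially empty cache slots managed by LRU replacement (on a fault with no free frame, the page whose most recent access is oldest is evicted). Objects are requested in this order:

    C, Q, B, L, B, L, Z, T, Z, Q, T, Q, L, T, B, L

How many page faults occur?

12

C: miss, frames {C}
Q: miss, frames {C,Q}
B: miss, evict C, frames {Q,B}
L: miss, evict Q, frames {B,L}
B: hit
L: hit
Z: miss, evict B, frames {L,Z}
T: miss, evict L, frames {Z,T}
Z: hit
Q: miss, evict T, frames {Z,Q}
T: miss, evict Z, frames {Q,T}
Q: hit
L: miss, evict T, frames {Q,L}
T: miss, evict Q, frames {L,T}
B: miss, evict L, frames {T,B}
L: miss, evict T, frames {B,L}
Page faults: 12.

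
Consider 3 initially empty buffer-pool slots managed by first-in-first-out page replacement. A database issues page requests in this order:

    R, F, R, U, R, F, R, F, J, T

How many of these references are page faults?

R -> fault, frames {R}
F -> fault, frames {R,F}
R -> hit
U -> fault, frames {R,F,U}
R -> hit
F -> hit
R -> hit
F -> hit
J -> fault, evict R, frames {F,U,J}
T -> fault, evict F, frames {U,J,T}
Page faults: 5.

5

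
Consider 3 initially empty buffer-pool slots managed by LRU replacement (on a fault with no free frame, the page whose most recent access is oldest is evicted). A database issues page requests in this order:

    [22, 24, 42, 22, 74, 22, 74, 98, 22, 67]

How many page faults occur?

22 → miss, frames {22}
24 → miss, frames {22,24}
42 → miss, frames {22,24,42}
22 → hit
74 → miss, evict 24, frames {42,22,74}
22 → hit
74 → hit
98 → miss, evict 42, frames {22,74,98}
22 → hit
67 → miss, evict 74, frames {98,22,67}
Page faults: 6.

6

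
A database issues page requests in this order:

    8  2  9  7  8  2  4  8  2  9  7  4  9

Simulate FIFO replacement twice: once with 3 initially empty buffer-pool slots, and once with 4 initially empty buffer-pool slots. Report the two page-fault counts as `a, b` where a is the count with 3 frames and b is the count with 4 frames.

3 frames: F F F F F F F . . F F . . → 9 faults.
4 frames: F F F F . . F F F F F F . → 10 faults.
10 > 9: adding a frame increased faults — Belady's anomaly.

9, 10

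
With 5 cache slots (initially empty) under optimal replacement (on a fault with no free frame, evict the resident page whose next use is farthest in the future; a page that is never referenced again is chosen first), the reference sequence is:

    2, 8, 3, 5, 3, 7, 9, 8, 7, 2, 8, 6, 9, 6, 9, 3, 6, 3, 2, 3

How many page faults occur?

7

2: fault, frames (2)
8: fault, frames (2 8)
3: fault, frames (2 8 3)
5: fault, frames (2 8 3 5)
3: hit
7: fault, frames (2 8 3 5 7)
9: fault, evict 5, frames (2 8 3 7 9)
8: hit
7: hit
2: hit
8: hit
6: fault, evict 7, frames (2 8 3 9 6)
9: hit
6: hit
9: hit
3: hit
6: hit
3: hit
2: hit
3: hit
Page faults: 7.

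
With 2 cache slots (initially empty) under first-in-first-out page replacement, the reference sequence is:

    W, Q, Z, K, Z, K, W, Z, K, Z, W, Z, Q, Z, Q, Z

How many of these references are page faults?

W → miss, frames [W]
Q → miss, frames [W, Q]
Z → miss, evict W, frames [Q, Z]
K → miss, evict Q, frames [Z, K]
Z → hit
K → hit
W → miss, evict Z, frames [K, W]
Z → miss, evict K, frames [W, Z]
K → miss, evict W, frames [Z, K]
Z → hit
W → miss, evict Z, frames [K, W]
Z → miss, evict K, frames [W, Z]
Q → miss, evict W, frames [Z, Q]
Z → hit
Q → hit
Z → hit
Page faults: 10.

10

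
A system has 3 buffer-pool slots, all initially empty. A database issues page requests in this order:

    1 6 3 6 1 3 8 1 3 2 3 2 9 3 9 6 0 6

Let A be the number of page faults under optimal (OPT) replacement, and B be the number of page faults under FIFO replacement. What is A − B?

Under OPT: F F F . . . F . . F . . F . . F F . → 8 faults.
Under FIFO: F F F . . . F F . F F . F . . F F . → 10 faults.
A − B = 8 − 10 = -2.

-2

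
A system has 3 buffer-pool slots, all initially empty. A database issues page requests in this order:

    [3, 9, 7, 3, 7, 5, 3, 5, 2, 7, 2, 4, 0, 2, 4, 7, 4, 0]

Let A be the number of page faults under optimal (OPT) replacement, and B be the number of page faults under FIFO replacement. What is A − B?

Under OPT: F F F . . F . . F . . F F . . F . . → 8 faults.
Under FIFO: F F F . . F F . F F . F F F . F F F → 13 faults.
A − B = 8 − 13 = -5.

-5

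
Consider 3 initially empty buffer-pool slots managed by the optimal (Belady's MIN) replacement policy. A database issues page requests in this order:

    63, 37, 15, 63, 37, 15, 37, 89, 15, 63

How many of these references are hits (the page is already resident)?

63 -> miss, frames [63]
37 -> miss, frames [63, 37]
15 -> miss, frames [63, 37, 15]
63 -> hit
37 -> hit
15 -> hit
37 -> hit
89 -> miss, evict 37, frames [63, 15, 89]
15 -> hit
63 -> hit
Hits: 6.

6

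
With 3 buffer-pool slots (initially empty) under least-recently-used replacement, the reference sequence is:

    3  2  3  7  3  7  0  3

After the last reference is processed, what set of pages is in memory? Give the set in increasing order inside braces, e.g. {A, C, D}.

3 → fault, frames [3]
2 → fault, frames [3, 2]
3 → hit
7 → fault, frames [2, 3, 7]
3 → hit
7 → hit
0 → fault, evict 2, frames [3, 7, 0]
3 → hit

{0, 3, 7}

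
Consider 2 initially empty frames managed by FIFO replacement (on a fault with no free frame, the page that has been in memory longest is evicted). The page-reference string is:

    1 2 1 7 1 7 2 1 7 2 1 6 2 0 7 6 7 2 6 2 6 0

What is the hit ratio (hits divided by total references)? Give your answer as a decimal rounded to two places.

1 -> fault, frames {1}
2 -> fault, frames {1,2}
1 -> hit
7 -> fault, evict 1, frames {2,7}
1 -> fault, evict 2, frames {7,1}
7 -> hit
2 -> fault, evict 7, frames {1,2}
1 -> hit
7 -> fault, evict 1, frames {2,7}
2 -> hit
1 -> fault, evict 2, frames {7,1}
6 -> fault, evict 7, frames {1,6}
2 -> fault, evict 1, frames {6,2}
0 -> fault, evict 6, frames {2,0}
7 -> fault, evict 2, frames {0,7}
6 -> fault, evict 0, frames {7,6}
7 -> hit
2 -> fault, evict 7, frames {6,2}
6 -> hit
2 -> hit
6 -> hit
0 -> fault, evict 6, frames {2,0}
Hits: 8 of 22 references → 8/22 = 0.3636.

0.36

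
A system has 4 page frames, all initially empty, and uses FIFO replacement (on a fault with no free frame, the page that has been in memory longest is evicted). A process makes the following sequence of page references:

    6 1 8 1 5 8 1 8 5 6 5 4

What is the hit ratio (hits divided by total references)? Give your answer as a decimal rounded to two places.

0.58

6 → fault, frames (6)
1 → fault, frames (6 1)
8 → fault, frames (6 1 8)
1 → hit
5 → fault, frames (6 1 8 5)
8 → hit
1 → hit
8 → hit
5 → hit
6 → hit
5 → hit
4 → fault, evict 6, frames (1 8 5 4)
Hits: 7 of 12 references → 7/12 = 0.5833.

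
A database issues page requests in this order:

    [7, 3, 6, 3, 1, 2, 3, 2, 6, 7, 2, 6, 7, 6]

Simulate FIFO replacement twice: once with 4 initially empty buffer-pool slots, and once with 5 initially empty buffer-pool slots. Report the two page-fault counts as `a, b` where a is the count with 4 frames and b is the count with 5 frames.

6, 5

4 frames: F F F . F F . . . F . . . . → 6 faults.
5 frames: F F F . F F . . . . . . . . → 5 faults.
5 < 6: adding a frame reduced faults, as is typical.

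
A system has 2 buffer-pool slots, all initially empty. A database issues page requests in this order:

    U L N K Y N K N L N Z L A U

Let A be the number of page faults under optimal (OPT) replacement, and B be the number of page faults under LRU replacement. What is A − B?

-2

Under OPT: F F F F F . F . F . F . F F → 10 faults.
Under LRU: F F F F F F F . F . F F F F → 12 faults.
A − B = 10 − 12 = -2.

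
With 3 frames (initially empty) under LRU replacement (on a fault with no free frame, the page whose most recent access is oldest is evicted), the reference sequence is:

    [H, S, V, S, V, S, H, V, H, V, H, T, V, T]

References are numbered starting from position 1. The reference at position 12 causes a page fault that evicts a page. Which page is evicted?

S

pos 1: H: miss, frames [H]
pos 2: S: miss, frames [H, S]
pos 3: V: miss, frames [H, S, V]
pos 4: S: hit
pos 5: V: hit
pos 6: S: hit
pos 7: H: hit
pos 8: V: hit
pos 9: H: hit
pos 10: V: hit
pos 11: H: hit
pos 12: T: miss, evict S, frames [V, H, T]
At position 12, page S is evicted.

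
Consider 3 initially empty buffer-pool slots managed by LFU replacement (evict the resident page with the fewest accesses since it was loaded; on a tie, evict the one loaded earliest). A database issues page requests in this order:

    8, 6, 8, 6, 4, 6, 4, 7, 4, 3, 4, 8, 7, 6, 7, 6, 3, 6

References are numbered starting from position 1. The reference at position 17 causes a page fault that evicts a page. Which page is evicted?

pos 1: 8 → fault, frames (8)
pos 2: 6 → fault, frames (8 6)
pos 3: 8 → hit
pos 4: 6 → hit
pos 5: 4 → fault, frames (8 6 4)
pos 6: 6 → hit
pos 7: 4 → hit
pos 8: 7 → fault, evict 8, frames (6 4 7)
pos 9: 4 → hit
pos 10: 3 → fault, evict 7, frames (6 4 3)
pos 11: 4 → hit
pos 12: 8 → fault, evict 3, frames (6 4 8)
pos 13: 7 → fault, evict 8, frames (6 4 7)
pos 14: 6 → hit
pos 15: 7 → hit
pos 16: 6 → hit
pos 17: 3 → fault, evict 7, frames (6 4 3)
At position 17, page 7 is evicted.

7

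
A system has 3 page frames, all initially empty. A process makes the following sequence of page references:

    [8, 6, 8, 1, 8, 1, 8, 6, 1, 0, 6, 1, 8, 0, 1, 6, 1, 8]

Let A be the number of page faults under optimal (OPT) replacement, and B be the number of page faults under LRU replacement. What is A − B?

Under OPT: F F . F . . . . . F . . F . . F . . → 6 faults.
Under LRU: F F . F . . . . . F . . F F . F . F → 8 faults.
A − B = 6 − 8 = -2.

-2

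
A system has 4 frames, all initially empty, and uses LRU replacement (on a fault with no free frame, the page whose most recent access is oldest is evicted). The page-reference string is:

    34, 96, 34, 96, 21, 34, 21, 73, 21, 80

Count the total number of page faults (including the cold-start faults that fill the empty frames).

34 -> miss, frames {34}
96 -> miss, frames {34,96}
34 -> hit
96 -> hit
21 -> miss, frames {34,96,21}
34 -> hit
21 -> hit
73 -> miss, frames {96,34,21,73}
21 -> hit
80 -> miss, evict 96, frames {34,73,21,80}
Page faults: 5.

5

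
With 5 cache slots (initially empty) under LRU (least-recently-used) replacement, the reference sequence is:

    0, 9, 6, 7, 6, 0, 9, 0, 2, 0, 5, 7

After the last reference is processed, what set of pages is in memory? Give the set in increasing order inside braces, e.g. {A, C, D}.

0 → miss, frames [0]
9 → miss, frames [0, 9]
6 → miss, frames [0, 9, 6]
7 → miss, frames [0, 9, 6, 7]
6 → hit
0 → hit
9 → hit
0 → hit
2 → miss, frames [7, 6, 9, 0, 2]
0 → hit
5 → miss, evict 7, frames [6, 9, 2, 0, 5]
7 → miss, evict 6, frames [9, 2, 0, 5, 7]

{0, 2, 5, 7, 9}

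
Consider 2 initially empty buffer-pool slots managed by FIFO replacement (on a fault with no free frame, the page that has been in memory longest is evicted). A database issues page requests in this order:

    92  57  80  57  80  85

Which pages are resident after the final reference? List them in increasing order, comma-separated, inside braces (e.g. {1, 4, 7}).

{80, 85}

92 → fault, frames {92}
57 → fault, frames {92,57}
80 → fault, evict 92, frames {57,80}
57 → hit
80 → hit
85 → fault, evict 57, frames {80,85}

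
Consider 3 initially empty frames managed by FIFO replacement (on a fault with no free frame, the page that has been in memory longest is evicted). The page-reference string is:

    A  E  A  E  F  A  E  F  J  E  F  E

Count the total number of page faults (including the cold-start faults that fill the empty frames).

4

A: miss, frames (A)
E: miss, frames (A E)
A: hit
E: hit
F: miss, frames (A E F)
A: hit
E: hit
F: hit
J: miss, evict A, frames (E F J)
E: hit
F: hit
E: hit
Page faults: 4.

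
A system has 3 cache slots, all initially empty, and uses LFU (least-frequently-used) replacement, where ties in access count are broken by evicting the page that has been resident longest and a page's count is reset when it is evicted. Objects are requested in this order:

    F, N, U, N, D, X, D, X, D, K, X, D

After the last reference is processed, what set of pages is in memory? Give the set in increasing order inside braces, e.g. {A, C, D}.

{D, K, X}

F → fault, frames (F)
N → fault, frames (F N)
U → fault, frames (F N U)
N → hit
D → fault, evict F, frames (N U D)
X → fault, evict U, frames (N D X)
D → hit
X → hit
D → hit
K → fault, evict N, frames (D X K)
X → hit
D → hit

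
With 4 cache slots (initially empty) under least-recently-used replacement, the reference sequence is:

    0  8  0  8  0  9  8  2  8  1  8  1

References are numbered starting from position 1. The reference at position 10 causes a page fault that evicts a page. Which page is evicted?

0

pos 1: 0 -> miss, frames [0]
pos 2: 8 -> miss, frames [0, 8]
pos 3: 0 -> hit
pos 4: 8 -> hit
pos 5: 0 -> hit
pos 6: 9 -> miss, frames [8, 0, 9]
pos 7: 8 -> hit
pos 8: 2 -> miss, frames [0, 9, 8, 2]
pos 9: 8 -> hit
pos 10: 1 -> miss, evict 0, frames [9, 2, 8, 1]
At position 10, page 0 is evicted.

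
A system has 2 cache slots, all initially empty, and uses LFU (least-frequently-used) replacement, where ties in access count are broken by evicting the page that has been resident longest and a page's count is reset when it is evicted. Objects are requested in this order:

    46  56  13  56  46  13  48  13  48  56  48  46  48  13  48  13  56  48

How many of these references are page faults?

14

46 -> miss, frames (46)
56 -> miss, frames (46 56)
13 -> miss, evict 46, frames (56 13)
56 -> hit
46 -> miss, evict 13, frames (56 46)
13 -> miss, evict 46, frames (56 13)
48 -> miss, evict 13, frames (56 48)
13 -> miss, evict 48, frames (56 13)
48 -> miss, evict 13, frames (56 48)
56 -> hit
48 -> hit
46 -> miss, evict 48, frames (56 46)
48 -> miss, evict 46, frames (56 48)
13 -> miss, evict 48, frames (56 13)
48 -> miss, evict 13, frames (56 48)
13 -> miss, evict 48, frames (56 13)
56 -> hit
48 -> miss, evict 13, frames (56 48)
Page faults: 14.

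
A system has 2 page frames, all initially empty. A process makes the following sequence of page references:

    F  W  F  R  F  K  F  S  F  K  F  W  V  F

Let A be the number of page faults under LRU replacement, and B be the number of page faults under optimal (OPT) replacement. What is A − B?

Under LRU: F F . F . F . F . F . F F F → 9 faults.
Under OPT: F F . F . F . F . F . F F . → 8 faults.
A − B = 9 − 8 = 1.

1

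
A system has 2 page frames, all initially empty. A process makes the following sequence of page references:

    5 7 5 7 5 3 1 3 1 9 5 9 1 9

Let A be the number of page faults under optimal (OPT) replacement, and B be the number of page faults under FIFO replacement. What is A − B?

Under OPT: F F . . . F F . . F F . F . → 7 faults.
Under FIFO: F F . . . F F . . F F . F F → 8 faults.
A − B = 7 − 8 = -1.

-1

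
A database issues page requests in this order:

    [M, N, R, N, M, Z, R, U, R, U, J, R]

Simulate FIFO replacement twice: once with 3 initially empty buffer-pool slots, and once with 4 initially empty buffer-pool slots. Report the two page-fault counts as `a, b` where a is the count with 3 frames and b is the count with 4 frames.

7, 6

3 frames: F F F . . F . F . . F F → 7 faults.
4 frames: F F F . . F . F . . F . → 6 faults.
6 < 7: adding a frame reduced faults, as is typical.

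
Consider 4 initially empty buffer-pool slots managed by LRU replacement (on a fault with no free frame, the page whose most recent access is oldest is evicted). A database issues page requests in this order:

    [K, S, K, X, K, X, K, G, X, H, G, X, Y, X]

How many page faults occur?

6

K -> miss, frames {K}
S -> miss, frames {K,S}
K -> hit
X -> miss, frames {S,K,X}
K -> hit
X -> hit
K -> hit
G -> miss, frames {S,X,K,G}
X -> hit
H -> miss, evict S, frames {K,G,X,H}
G -> hit
X -> hit
Y -> miss, evict K, frames {H,G,X,Y}
X -> hit
Page faults: 6.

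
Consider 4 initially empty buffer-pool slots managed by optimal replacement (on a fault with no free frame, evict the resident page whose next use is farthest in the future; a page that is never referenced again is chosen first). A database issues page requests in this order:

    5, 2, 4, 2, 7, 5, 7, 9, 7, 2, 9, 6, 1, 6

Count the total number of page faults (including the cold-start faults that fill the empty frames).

7

5 → fault, frames [5]
2 → fault, frames [5, 2]
4 → fault, frames [5, 2, 4]
2 → hit
7 → fault, frames [5, 2, 4, 7]
5 → hit
7 → hit
9 → fault, evict 4, frames [5, 2, 7, 9]
7 → hit
2 → hit
9 → hit
6 → fault, evict 9, frames [5, 2, 7, 6]
1 → fault, evict 7, frames [5, 2, 6, 1]
6 → hit
Page faults: 7.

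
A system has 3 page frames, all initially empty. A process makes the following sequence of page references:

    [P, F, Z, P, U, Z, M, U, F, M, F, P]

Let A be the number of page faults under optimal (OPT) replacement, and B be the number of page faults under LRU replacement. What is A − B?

-1

Under OPT: F F F . F . F . . . . F → 6 faults.
Under LRU: F F F . F . F . F . . F → 7 faults.
A − B = 6 − 7 = -1.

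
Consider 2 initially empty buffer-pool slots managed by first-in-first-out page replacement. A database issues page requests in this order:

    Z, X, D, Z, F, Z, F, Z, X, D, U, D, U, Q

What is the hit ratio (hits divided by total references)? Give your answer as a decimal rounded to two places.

Z: miss, frames [Z]
X: miss, frames [Z, X]
D: miss, evict Z, frames [X, D]
Z: miss, evict X, frames [D, Z]
F: miss, evict D, frames [Z, F]
Z: hit
F: hit
Z: hit
X: miss, evict Z, frames [F, X]
D: miss, evict F, frames [X, D]
U: miss, evict X, frames [D, U]
D: hit
U: hit
Q: miss, evict D, frames [U, Q]
Hits: 5 of 14 references → 5/14 = 0.3571.

0.36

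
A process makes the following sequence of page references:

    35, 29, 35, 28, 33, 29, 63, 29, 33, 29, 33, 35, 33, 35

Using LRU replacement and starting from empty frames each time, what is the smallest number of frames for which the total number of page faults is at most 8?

2

f=1: 14 faults
f=2: 8 faults
f=3: 7 faults
f=4: 6 faults
f=5: 5 faults
Smallest f with faults ≤ 8 is 2.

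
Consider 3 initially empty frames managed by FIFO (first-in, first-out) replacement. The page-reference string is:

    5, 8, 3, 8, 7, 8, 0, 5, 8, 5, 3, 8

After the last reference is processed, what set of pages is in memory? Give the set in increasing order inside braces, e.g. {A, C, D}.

5: fault, frames {5}
8: fault, frames {5,8}
3: fault, frames {5,8,3}
8: hit
7: fault, evict 5, frames {8,3,7}
8: hit
0: fault, evict 8, frames {3,7,0}
5: fault, evict 3, frames {7,0,5}
8: fault, evict 7, frames {0,5,8}
5: hit
3: fault, evict 0, frames {5,8,3}
8: hit

{3, 5, 8}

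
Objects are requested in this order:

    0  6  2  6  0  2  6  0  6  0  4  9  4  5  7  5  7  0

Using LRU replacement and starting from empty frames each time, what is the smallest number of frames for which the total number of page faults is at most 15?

f=1: 18 faults
f=2: 12 faults
f=3: 8 faults
f=4: 8 faults
f=5: 7 faults
f=6: 7 faults
f=7: 7 faults
Smallest f with faults ≤ 15 is 2.

2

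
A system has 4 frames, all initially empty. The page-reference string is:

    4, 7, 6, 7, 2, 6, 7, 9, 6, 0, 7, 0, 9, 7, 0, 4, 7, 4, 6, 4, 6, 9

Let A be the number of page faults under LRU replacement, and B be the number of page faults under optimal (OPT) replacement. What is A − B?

Under LRU: F F F . F . . F . F . . . . . F . . F . . F → 9 faults.
Under OPT: F F F . F . . F . F . . . . . . . . F . . . → 7 faults.
A − B = 9 − 7 = 2.

2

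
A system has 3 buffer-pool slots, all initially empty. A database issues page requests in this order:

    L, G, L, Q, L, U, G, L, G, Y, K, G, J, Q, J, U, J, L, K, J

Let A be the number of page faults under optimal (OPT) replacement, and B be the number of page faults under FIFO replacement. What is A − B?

Under OPT: F F . F . F . . . F F . F F . . . F F . → 10 faults.
Under FIFO: F F . F . F . F F F F . F F . F . F F F → 14 faults.
A − B = 10 − 14 = -4.

-4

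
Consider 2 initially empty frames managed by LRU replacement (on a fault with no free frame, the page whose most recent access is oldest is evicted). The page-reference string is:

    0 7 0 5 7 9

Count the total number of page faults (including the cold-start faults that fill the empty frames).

5

0: fault, frames (0)
7: fault, frames (0 7)
0: hit
5: fault, evict 7, frames (0 5)
7: fault, evict 0, frames (5 7)
9: fault, evict 5, frames (7 9)
Page faults: 5.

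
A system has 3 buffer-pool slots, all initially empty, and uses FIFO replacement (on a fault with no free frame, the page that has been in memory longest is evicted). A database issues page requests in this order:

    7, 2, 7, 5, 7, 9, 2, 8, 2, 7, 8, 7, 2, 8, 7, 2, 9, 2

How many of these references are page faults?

7: fault, frames [7]
2: fault, frames [7, 2]
7: hit
5: fault, frames [7, 2, 5]
7: hit
9: fault, evict 7, frames [2, 5, 9]
2: hit
8: fault, evict 2, frames [5, 9, 8]
2: fault, evict 5, frames [9, 8, 2]
7: fault, evict 9, frames [8, 2, 7]
8: hit
7: hit
2: hit
8: hit
7: hit
2: hit
9: fault, evict 8, frames [2, 7, 9]
2: hit
Page faults: 8.

8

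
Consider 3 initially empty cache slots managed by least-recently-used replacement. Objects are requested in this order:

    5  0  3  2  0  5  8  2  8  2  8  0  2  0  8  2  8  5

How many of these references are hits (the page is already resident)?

5 → miss, frames {5}
0 → miss, frames {5,0}
3 → miss, frames {5,0,3}
2 → miss, evict 5, frames {0,3,2}
0 → hit
5 → miss, evict 3, frames {2,0,5}
8 → miss, evict 2, frames {0,5,8}
2 → miss, evict 0, frames {5,8,2}
8 → hit
2 → hit
8 → hit
0 → miss, evict 5, frames {2,8,0}
2 → hit
0 → hit
8 → hit
2 → hit
8 → hit
5 → miss, evict 0, frames {2,8,5}
Hits: 9.

9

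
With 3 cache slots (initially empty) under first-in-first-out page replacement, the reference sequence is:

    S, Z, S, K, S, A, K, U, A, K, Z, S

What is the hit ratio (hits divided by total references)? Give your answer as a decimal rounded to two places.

S -> fault, frames [S]
Z -> fault, frames [S, Z]
S -> hit
K -> fault, frames [S, Z, K]
S -> hit
A -> fault, evict S, frames [Z, K, A]
K -> hit
U -> fault, evict Z, frames [K, A, U]
A -> hit
K -> hit
Z -> fault, evict K, frames [A, U, Z]
S -> fault, evict A, frames [U, Z, S]
Hits: 5 of 12 references → 5/12 = 0.4167.

0.42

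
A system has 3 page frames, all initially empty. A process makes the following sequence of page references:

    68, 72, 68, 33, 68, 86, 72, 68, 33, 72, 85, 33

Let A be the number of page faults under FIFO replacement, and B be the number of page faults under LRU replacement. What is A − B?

1

Under FIFO: F F . F . F . F . F F F → 8 faults.
Under LRU: F F . F . F F . F . F . → 7 faults.
A − B = 8 − 7 = 1.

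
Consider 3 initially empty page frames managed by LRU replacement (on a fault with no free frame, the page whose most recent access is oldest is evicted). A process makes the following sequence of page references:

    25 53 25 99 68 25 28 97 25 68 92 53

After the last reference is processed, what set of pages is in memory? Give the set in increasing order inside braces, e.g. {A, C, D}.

{53, 68, 92}

25 → fault, frames {25}
53 → fault, frames {25,53}
25 → hit
99 → fault, frames {53,25,99}
68 → fault, evict 53, frames {25,99,68}
25 → hit
28 → fault, evict 99, frames {68,25,28}
97 → fault, evict 68, frames {25,28,97}
25 → hit
68 → fault, evict 28, frames {97,25,68}
92 → fault, evict 97, frames {25,68,92}
53 → fault, evict 25, frames {68,92,53}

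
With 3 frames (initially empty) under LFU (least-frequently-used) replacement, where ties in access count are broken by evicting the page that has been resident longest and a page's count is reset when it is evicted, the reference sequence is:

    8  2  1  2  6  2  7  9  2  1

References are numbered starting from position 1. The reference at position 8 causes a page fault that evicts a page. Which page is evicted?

6

pos 1: 8 → miss, frames (8)
pos 2: 2 → miss, frames (8 2)
pos 3: 1 → miss, frames (8 2 1)
pos 4: 2 → hit
pos 5: 6 → miss, evict 8, frames (2 1 6)
pos 6: 2 → hit
pos 7: 7 → miss, evict 1, frames (2 6 7)
pos 8: 9 → miss, evict 6, frames (2 7 9)
At position 8, page 6 is evicted.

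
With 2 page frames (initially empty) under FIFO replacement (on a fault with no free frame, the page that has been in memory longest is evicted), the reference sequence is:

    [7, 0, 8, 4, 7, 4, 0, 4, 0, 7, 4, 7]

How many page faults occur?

8

7: miss, frames (7)
0: miss, frames (7 0)
8: miss, evict 7, frames (0 8)
4: miss, evict 0, frames (8 4)
7: miss, evict 8, frames (4 7)
4: hit
0: miss, evict 4, frames (7 0)
4: miss, evict 7, frames (0 4)
0: hit
7: miss, evict 0, frames (4 7)
4: hit
7: hit
Page faults: 8.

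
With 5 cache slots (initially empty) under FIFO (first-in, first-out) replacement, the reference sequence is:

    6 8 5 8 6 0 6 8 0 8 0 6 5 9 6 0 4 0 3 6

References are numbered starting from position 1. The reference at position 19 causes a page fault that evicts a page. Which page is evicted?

pos 1: 6: fault, frames [6]
pos 2: 8: fault, frames [6, 8]
pos 3: 5: fault, frames [6, 8, 5]
pos 4: 8: hit
pos 5: 6: hit
pos 6: 0: fault, frames [6, 8, 5, 0]
pos 7: 6: hit
pos 8: 8: hit
pos 9: 0: hit
pos 10: 8: hit
pos 11: 0: hit
pos 12: 6: hit
pos 13: 5: hit
pos 14: 9: fault, frames [6, 8, 5, 0, 9]
pos 15: 6: hit
pos 16: 0: hit
pos 17: 4: fault, evict 6, frames [8, 5, 0, 9, 4]
pos 18: 0: hit
pos 19: 3: fault, evict 8, frames [5, 0, 9, 4, 3]
At position 19, page 8 is evicted.

8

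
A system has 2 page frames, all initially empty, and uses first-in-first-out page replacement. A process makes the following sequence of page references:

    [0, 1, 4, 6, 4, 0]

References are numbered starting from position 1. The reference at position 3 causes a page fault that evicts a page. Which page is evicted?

0

pos 1: 0: fault, frames (0)
pos 2: 1: fault, frames (0 1)
pos 3: 4: fault, evict 0, frames (1 4)
At position 3, page 0 is evicted.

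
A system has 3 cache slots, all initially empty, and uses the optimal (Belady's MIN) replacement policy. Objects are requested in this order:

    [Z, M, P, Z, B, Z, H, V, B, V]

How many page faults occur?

Z → miss, frames {Z}
M → miss, frames {Z,M}
P → miss, frames {Z,M,P}
Z → hit
B → miss, evict P, frames {Z,M,B}
Z → hit
H → miss, evict M, frames {Z,B,H}
V → miss, evict H, frames {Z,B,V}
B → hit
V → hit
Page faults: 6.

6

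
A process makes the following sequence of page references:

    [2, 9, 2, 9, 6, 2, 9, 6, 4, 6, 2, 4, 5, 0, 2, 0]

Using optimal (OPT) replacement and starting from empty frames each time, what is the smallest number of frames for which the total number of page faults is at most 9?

2

f=1: 16 faults
f=2: 8 faults
f=3: 6 faults
f=4: 6 faults
f=5: 6 faults
f=6: 6 faults
Smallest f with faults ≤ 9 is 2.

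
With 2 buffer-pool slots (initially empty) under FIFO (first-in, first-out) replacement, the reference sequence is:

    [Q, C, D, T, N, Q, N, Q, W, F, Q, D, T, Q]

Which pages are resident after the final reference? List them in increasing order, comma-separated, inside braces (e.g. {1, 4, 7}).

{Q, T}

Q → miss, frames (Q)
C → miss, frames (Q C)
D → miss, evict Q, frames (C D)
T → miss, evict C, frames (D T)
N → miss, evict D, frames (T N)
Q → miss, evict T, frames (N Q)
N → hit
Q → hit
W → miss, evict N, frames (Q W)
F → miss, evict Q, frames (W F)
Q → miss, evict W, frames (F Q)
D → miss, evict F, frames (Q D)
T → miss, evict Q, frames (D T)
Q → miss, evict D, frames (T Q)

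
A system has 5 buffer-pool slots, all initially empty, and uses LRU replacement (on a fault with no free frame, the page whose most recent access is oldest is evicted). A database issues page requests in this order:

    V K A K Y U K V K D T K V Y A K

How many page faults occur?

9

V → fault, frames (V)
K → fault, frames (V K)
A → fault, frames (V K A)
K → hit
Y → fault, frames (V A K Y)
U → fault, frames (V A K Y U)
K → hit
V → hit
K → hit
D → fault, evict A, frames (Y U V K D)
T → fault, evict Y, frames (U V K D T)
K → hit
V → hit
Y → fault, evict U, frames (D T K V Y)
A → fault, evict D, frames (T K V Y A)
K → hit
Page faults: 9.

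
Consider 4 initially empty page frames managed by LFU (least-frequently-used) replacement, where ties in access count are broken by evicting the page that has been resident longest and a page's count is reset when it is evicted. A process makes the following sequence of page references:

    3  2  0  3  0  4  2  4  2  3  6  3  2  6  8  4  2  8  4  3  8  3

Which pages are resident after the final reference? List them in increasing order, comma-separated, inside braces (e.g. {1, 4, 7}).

3: miss, frames (3)
2: miss, frames (3 2)
0: miss, frames (3 2 0)
3: hit
0: hit
4: miss, frames (3 2 0 4)
2: hit
4: hit
2: hit
3: hit
6: miss, evict 0, frames (3 2 4 6)
3: hit
2: hit
6: hit
8: miss, evict 4, frames (3 2 6 8)
4: miss, evict 8, frames (3 2 6 4)
2: hit
8: miss, evict 4, frames (3 2 6 8)
4: miss, evict 8, frames (3 2 6 4)
3: hit
8: miss, evict 4, frames (3 2 6 8)
3: hit

{2, 3, 6, 8}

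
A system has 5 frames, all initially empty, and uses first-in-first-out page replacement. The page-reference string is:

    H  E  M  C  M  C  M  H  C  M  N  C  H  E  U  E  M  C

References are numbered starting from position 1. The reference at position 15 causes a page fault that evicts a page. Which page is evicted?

H

pos 1: H -> fault, frames [H]
pos 2: E -> fault, frames [H, E]
pos 3: M -> fault, frames [H, E, M]
pos 4: C -> fault, frames [H, E, M, C]
pos 5: M -> hit
pos 6: C -> hit
pos 7: M -> hit
pos 8: H -> hit
pos 9: C -> hit
pos 10: M -> hit
pos 11: N -> fault, frames [H, E, M, C, N]
pos 12: C -> hit
pos 13: H -> hit
pos 14: E -> hit
pos 15: U -> fault, evict H, frames [E, M, C, N, U]
At position 15, page H is evicted.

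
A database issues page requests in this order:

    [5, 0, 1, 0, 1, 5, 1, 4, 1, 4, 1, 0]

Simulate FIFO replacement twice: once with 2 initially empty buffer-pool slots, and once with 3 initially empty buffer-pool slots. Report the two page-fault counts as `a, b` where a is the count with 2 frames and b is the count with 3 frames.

7, 4

2 frames: F F F . . F . F F . . F → 7 faults.
3 frames: F F F . . . . F . . . . → 4 faults.
4 < 7: adding a frame reduced faults, as is typical.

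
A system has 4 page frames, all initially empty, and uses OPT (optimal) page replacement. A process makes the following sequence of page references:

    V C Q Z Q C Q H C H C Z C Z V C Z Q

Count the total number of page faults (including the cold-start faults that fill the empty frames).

6

V → miss, frames (V)
C → miss, frames (V C)
Q → miss, frames (V C Q)
Z → miss, frames (V C Q Z)
Q → hit
C → hit
Q → hit
H → miss, evict Q, frames (V C Z H)
C → hit
H → hit
C → hit
Z → hit
C → hit
Z → hit
V → hit
C → hit
Z → hit
Q → miss, evict H, frames (V C Z Q)
Page faults: 6.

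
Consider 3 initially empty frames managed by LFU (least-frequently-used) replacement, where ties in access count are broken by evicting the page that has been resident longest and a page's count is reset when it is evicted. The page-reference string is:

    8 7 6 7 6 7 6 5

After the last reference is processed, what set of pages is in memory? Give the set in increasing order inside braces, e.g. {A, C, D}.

8 -> miss, frames [8]
7 -> miss, frames [8, 7]
6 -> miss, frames [8, 7, 6]
7 -> hit
6 -> hit
7 -> hit
6 -> hit
5 -> miss, evict 8, frames [7, 6, 5]

{5, 6, 7}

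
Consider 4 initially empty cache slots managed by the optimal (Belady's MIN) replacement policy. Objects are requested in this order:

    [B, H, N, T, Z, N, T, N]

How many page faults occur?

B → miss, frames {B}
H → miss, frames {B,H}
N → miss, frames {B,H,N}
T → miss, frames {B,H,N,T}
Z → miss, evict H, frames {B,N,T,Z}
N → hit
T → hit
N → hit
Page faults: 5.

5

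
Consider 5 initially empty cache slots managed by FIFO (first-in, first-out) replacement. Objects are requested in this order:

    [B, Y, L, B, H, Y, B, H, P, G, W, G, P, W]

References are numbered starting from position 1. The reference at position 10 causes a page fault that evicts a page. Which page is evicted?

pos 1: B → fault, frames {B}
pos 2: Y → fault, frames {B,Y}
pos 3: L → fault, frames {B,Y,L}
pos 4: B → hit
pos 5: H → fault, frames {B,Y,L,H}
pos 6: Y → hit
pos 7: B → hit
pos 8: H → hit
pos 9: P → fault, frames {B,Y,L,H,P}
pos 10: G → fault, evict B, frames {Y,L,H,P,G}
At position 10, page B is evicted.

B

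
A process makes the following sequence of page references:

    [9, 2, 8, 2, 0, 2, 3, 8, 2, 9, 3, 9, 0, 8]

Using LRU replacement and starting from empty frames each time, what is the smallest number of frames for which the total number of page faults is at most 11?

f=1: 14 faults
f=2: 11 faults
f=3: 10 faults
f=4: 8 faults
f=5: 5 faults
Smallest f with faults ≤ 11 is 2.

2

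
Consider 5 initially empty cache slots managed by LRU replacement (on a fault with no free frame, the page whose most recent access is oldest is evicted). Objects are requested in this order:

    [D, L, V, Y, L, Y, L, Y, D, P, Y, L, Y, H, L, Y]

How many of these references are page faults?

6

D -> fault, frames {D}
L -> fault, frames {D,L}
V -> fault, frames {D,L,V}
Y -> fault, frames {D,L,V,Y}
L -> hit
Y -> hit
L -> hit
Y -> hit
D -> hit
P -> fault, frames {V,L,Y,D,P}
Y -> hit
L -> hit
Y -> hit
H -> fault, evict V, frames {D,P,L,Y,H}
L -> hit
Y -> hit
Page faults: 6.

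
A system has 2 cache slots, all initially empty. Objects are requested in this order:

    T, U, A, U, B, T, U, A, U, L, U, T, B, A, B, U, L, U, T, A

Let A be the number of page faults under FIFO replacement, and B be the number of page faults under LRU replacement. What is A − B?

Under FIFO: F F F . F F F F . F F F F F . F F . F F → 16 faults.
Under LRU: F F F . F F F F . F . F F F . F F . F F → 15 faults.
A − B = 16 − 15 = 1.

1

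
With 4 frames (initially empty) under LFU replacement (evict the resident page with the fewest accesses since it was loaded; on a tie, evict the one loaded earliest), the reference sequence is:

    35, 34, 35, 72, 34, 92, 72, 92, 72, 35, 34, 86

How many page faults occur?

5

35: miss, frames (35)
34: miss, frames (35 34)
35: hit
72: miss, frames (35 34 72)
34: hit
92: miss, frames (35 34 72 92)
72: hit
92: hit
72: hit
35: hit
34: hit
86: miss, evict 92, frames (35 34 72 86)
Page faults: 5.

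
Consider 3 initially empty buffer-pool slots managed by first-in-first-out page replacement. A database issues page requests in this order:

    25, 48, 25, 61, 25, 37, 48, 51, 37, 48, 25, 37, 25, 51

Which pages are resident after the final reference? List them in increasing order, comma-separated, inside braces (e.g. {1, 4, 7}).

25 -> miss, frames [25]
48 -> miss, frames [25, 48]
25 -> hit
61 -> miss, frames [25, 48, 61]
25 -> hit
37 -> miss, evict 25, frames [48, 61, 37]
48 -> hit
51 -> miss, evict 48, frames [61, 37, 51]
37 -> hit
48 -> miss, evict 61, frames [37, 51, 48]
25 -> miss, evict 37, frames [51, 48, 25]
37 -> miss, evict 51, frames [48, 25, 37]
25 -> hit
51 -> miss, evict 48, frames [25, 37, 51]

{25, 37, 51}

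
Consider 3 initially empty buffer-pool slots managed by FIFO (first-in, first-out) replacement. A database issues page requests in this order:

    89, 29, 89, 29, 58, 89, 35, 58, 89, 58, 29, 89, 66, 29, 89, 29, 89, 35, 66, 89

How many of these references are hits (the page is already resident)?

89: miss, frames (89)
29: miss, frames (89 29)
89: hit
29: hit
58: miss, frames (89 29 58)
89: hit
35: miss, evict 89, frames (29 58 35)
58: hit
89: miss, evict 29, frames (58 35 89)
58: hit
29: miss, evict 58, frames (35 89 29)
89: hit
66: miss, evict 35, frames (89 29 66)
29: hit
89: hit
29: hit
89: hit
35: miss, evict 89, frames (29 66 35)
66: hit
89: miss, evict 29, frames (66 35 89)
Hits: 11.

11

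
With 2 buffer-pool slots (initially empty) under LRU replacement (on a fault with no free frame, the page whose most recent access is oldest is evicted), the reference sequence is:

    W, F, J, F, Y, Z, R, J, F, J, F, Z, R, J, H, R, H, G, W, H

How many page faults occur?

16

W -> miss, frames {W}
F -> miss, frames {W,F}
J -> miss, evict W, frames {F,J}
F -> hit
Y -> miss, evict J, frames {F,Y}
Z -> miss, evict F, frames {Y,Z}
R -> miss, evict Y, frames {Z,R}
J -> miss, evict Z, frames {R,J}
F -> miss, evict R, frames {J,F}
J -> hit
F -> hit
Z -> miss, evict J, frames {F,Z}
R -> miss, evict F, frames {Z,R}
J -> miss, evict Z, frames {R,J}
H -> miss, evict R, frames {J,H}
R -> miss, evict J, frames {H,R}
H -> hit
G -> miss, evict R, frames {H,G}
W -> miss, evict H, frames {G,W}
H -> miss, evict G, frames {W,H}
Page faults: 16.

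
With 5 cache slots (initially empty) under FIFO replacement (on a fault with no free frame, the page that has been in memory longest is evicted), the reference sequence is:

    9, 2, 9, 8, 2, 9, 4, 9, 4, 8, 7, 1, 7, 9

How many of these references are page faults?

7

9: fault, frames [9]
2: fault, frames [9, 2]
9: hit
8: fault, frames [9, 2, 8]
2: hit
9: hit
4: fault, frames [9, 2, 8, 4]
9: hit
4: hit
8: hit
7: fault, frames [9, 2, 8, 4, 7]
1: fault, evict 9, frames [2, 8, 4, 7, 1]
7: hit
9: fault, evict 2, frames [8, 4, 7, 1, 9]
Page faults: 7.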